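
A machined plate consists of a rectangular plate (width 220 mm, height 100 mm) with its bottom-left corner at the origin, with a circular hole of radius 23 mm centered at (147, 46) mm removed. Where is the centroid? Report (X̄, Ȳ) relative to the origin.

plate: A = 220 × 100 = 22000.00, centroid at (110.00, 50.00).
hole: A = −π·23² = -1661.90, centroid at (147.00, 46.00).
ΣA = 20338.10 mm²
ΣAX̄ = (22000.00)(110.00) + (-1661.90)(147.00) = 2175700.33 mm³
ΣAȲ = (22000.00)(50.00) + (-1661.90)(46.00) = 1023552.48 mm³
X̄ = 2175700.33 / 20338.10 = 106.98 mm
Ȳ = 1023552.48 / 20338.10 = 50.33 mm

X̄ = 106.98 mm, Ȳ = 50.33 mm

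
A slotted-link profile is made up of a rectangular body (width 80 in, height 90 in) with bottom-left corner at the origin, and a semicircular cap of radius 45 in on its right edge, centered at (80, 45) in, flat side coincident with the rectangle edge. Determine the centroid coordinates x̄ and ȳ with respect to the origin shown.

rectangular body: A = 80 × 90 = 7200.00, centroid at (40.00, 45.00).
semicircular end: A = ½π·45² = 3180.86, centroid at (99.10, 45.00).
ΣA = 10380.86 in²
ΣAx̄ = (7200.00)(40.00) + (3180.86)(99.10) = 603219.00 in³
ΣAȳ = (7200.00)(45.00) + (3180.86)(45.00) = 467138.82 in³
x̄ = 603219.00 / 10380.86 = 58.11 in
ȳ = 467138.82 / 10380.86 = 45.00 in

x̄ = 58.11 in, ȳ = 45.00 in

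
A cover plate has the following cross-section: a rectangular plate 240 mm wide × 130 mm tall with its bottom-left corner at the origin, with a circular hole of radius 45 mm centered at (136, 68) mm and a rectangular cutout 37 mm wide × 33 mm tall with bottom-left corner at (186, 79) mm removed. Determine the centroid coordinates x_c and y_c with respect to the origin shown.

x_c = 111.32 mm, y_c = 62.62 mm

plate: A = 240 × 130 = 31200.00, centroid at (120.00, 65.00).
hole 1: A = −π·45² = -6361.73, centroid at (136.00, 68.00).
hole 2: A = −(37 × 33) = -1221.00, centroid at (204.50, 95.50).
ΣA = 23617.27 mm², ΣAx_c = 2629110.88 mm³, ΣAy_c = 1478797.19 mm³.
x_c = 2629110.88/23617.27 = 111.32 mm; y_c = 1478797.19/23617.27 = 62.62 mm.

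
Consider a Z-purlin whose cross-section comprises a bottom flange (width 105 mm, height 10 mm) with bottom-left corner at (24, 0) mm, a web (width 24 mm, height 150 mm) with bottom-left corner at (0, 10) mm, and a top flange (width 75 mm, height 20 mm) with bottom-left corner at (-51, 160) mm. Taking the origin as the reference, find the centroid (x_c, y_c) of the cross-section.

x_c = 16.79 mm, y_c = 92.07 mm

bottom flange: A = 105 × 10 = 1050.00, centroid at (76.50, 5.00).
web: A = 24 × 150 = 3600.00, centroid at (12.00, 85.00).
top flange: A = 75 × 20 = 1500.00, centroid at (-13.50, 170.00).
ΣA = 6150.00 mm², ΣAx_c = 103275.00 mm³, ΣAy_c = 566250.00 mm³.
x_c = 103275.00/6150.00 = 16.79 mm; y_c = 566250.00/6150.00 = 92.07 mm.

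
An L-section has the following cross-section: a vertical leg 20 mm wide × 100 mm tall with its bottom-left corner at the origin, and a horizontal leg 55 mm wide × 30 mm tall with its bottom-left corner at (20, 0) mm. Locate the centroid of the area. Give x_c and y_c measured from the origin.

x_c = 26.95 mm, y_c = 34.18 mm

vertical leg: A = 20 × 100 = 2000.00, centroid at (10.00, 50.00).
horizontal leg: A = 55 × 30 = 1650.00, centroid at (47.50, 15.00).
ΣA = 3650.00 mm², ΣAx_c = 98375.00 mm³, ΣAy_c = 124750.00 mm³.
x_c = 98375.00/3650.00 = 26.95 mm; y_c = 124750.00/3650.00 = 34.18 mm.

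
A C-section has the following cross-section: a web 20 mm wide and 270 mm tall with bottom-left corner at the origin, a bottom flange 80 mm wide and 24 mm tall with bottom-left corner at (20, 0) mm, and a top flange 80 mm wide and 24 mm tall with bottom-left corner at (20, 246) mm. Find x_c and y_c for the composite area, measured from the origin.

x_c = 30.78 mm, y_c = 135.00 mm

Part | A | x̄ᵢ | ȳᵢ | A·x̄ᵢ | A·ȳᵢ
web | 5400.00 | 10.00 | 135.00 | 54000.00 | 729000.00
bottom flange | 1920.00 | 60.00 | 12.00 | 115200.00 | 23040.00
top flange | 1920.00 | 60.00 | 258.00 | 115200.00 | 495360.00
Σ | 9240.00 |  |  | 284400.00 | 1247400.00
x_c = 284400.00 / 9240.00 = 30.78 mm
y_c = 1247400.00 / 9240.00 = 135.00 mm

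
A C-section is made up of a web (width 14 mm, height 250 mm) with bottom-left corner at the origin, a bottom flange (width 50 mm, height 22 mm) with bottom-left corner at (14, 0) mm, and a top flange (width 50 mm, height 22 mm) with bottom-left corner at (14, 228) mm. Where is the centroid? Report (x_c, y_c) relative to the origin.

x_c = 19.35 mm, y_c = 125.00 mm

web: A = 14 × 250 = 3500.00, centroid at (7.00, 125.00).
bottom flange: A = 50 × 22 = 1100.00, centroid at (39.00, 11.00).
top flange: A = 50 × 22 = 1100.00, centroid at (39.00, 239.00).
ΣA = 5700.00 mm², ΣAx_c = 110300.00 mm³, ΣAy_c = 712500.00 mm³.
x_c = 110300.00/5700.00 = 19.35 mm; y_c = 712500.00/5700.00 = 125.00 mm.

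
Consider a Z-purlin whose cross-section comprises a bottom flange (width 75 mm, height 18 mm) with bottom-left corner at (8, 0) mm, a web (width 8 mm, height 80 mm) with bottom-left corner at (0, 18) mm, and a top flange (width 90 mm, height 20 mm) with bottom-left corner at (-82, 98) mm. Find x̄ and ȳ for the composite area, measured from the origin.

bottom flange: A = 75 × 18 = 1350.00, centroid at (45.50, 9.00).
web: A = 8 × 80 = 640.00, centroid at (4.00, 58.00).
top flange: A = 90 × 20 = 1800.00, centroid at (-37.00, 108.00).
ΣA = 3790.00 mm², ΣAx̄ = -2615.00 mm³, ΣAȳ = 243670.00 mm³.
x̄ = -2615.00/3790.00 = -0.69 mm; ȳ = 243670.00/3790.00 = 64.29 mm.

x̄ = -0.69 mm, ȳ = 64.29 mm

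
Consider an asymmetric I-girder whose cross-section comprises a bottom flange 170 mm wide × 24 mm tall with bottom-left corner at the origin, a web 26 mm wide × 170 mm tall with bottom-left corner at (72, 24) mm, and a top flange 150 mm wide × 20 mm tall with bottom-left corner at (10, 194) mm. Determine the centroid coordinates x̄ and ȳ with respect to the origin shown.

bottom flange: A = 170 × 24 = 4080.00, centroid at (85.00, 12.00).
web: A = 26 × 170 = 4420.00, centroid at (85.00, 109.00).
top flange: A = 150 × 20 = 3000.00, centroid at (85.00, 204.00).
ΣA = 11500.00 mm²
ΣAx̄ = (4080.00)(85.00) + (4420.00)(85.00) + (3000.00)(85.00) = 977500.00 mm³
ΣAȳ = (4080.00)(12.00) + (4420.00)(109.00) + (3000.00)(204.00) = 1142740.00 mm³
x̄ = 977500.00 / 11500.00 = 85.00 mm
ȳ = 1142740.00 / 11500.00 = 99.37 mm

x̄ = 85.00 mm, ȳ = 99.37 mm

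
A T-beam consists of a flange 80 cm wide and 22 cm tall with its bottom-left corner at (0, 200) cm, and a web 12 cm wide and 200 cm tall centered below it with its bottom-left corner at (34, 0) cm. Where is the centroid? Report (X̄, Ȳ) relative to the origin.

web: A = 12 × 200 = 2400.00, centroid at (40.00, 100.00).
flange: A = 80 × 22 = 1760.00, centroid at (40.00, 211.00).
ΣA = 4160.00 cm², ΣAX̄ = 166400.00 cm³, ΣAȲ = 611360.00 cm³.
X̄ = 166400.00/4160.00 = 40.00 cm; Ȳ = 611360.00/4160.00 = 146.96 cm.

X̄ = 40.00 cm, Ȳ = 146.96 cm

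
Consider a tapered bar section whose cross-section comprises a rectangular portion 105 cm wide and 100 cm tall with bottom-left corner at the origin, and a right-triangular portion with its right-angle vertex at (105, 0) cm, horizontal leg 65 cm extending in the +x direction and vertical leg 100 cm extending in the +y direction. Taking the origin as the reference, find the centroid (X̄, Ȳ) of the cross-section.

X̄ = 70.03 cm, Ȳ = 46.06 cm

Part | A | x̄ᵢ | ȳᵢ | A·x̄ᵢ | A·ȳᵢ
rectangular portion | 10500.00 | 52.50 | 50.00 | 551250.00 | 525000.00
triangular portion | 3250.00 | 126.67 | 33.33 | 411666.67 | 108333.33
Σ | 13750.00 |  |  | 962916.67 | 633333.33
X̄ = 962916.67 / 13750.00 = 70.03 cm
Ȳ = 633333.33 / 13750.00 = 46.06 cm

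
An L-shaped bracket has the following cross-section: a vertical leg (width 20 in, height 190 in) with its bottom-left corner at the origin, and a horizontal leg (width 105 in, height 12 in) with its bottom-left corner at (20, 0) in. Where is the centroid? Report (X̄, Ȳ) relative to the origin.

X̄ = 25.56 in, Ȳ = 72.84 in

Part | A | x̄ᵢ | ȳᵢ | A·x̄ᵢ | A·ȳᵢ
vertical leg | 3800.00 | 10.00 | 95.00 | 38000.00 | 361000.00
horizontal leg | 1260.00 | 72.50 | 6.00 | 91350.00 | 7560.00
Σ | 5060.00 |  |  | 129350.00 | 368560.00
X̄ = 129350.00 / 5060.00 = 25.56 in
Ȳ = 368560.00 / 5060.00 = 72.84 in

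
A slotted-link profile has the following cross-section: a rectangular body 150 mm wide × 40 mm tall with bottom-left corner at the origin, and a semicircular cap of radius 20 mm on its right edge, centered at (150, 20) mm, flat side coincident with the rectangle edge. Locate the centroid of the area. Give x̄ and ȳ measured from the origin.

rectangular body: A = 150 × 40 = 6000.00, centroid at (75.00, 20.00).
semicircular end: A = ½π·20² = 628.32, centroid at (158.49, 20.00).
ΣA = 6628.32 mm², ΣAx̄ = 549581.11 mm³, ΣAȳ = 132566.37 mm³.
x̄ = 549581.11/6628.32 = 82.91 mm; ȳ = 132566.37/6628.32 = 20.00 mm.

x̄ = 82.91 mm, ȳ = 20.00 mm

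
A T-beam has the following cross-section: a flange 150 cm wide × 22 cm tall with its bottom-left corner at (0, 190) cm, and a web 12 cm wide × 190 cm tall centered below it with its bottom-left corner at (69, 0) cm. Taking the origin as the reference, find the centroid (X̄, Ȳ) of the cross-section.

web: A = 12 × 190 = 2280.00, centroid at (75.00, 95.00).
flange: A = 150 × 22 = 3300.00, centroid at (75.00, 201.00).
ΣA = 5580.00 cm², ΣAX̄ = 418500.00 cm³, ΣAȲ = 879900.00 cm³.
X̄ = 418500.00/5580.00 = 75.00 cm; Ȳ = 879900.00/5580.00 = 157.69 cm.

X̄ = 75.00 cm, Ȳ = 157.69 cm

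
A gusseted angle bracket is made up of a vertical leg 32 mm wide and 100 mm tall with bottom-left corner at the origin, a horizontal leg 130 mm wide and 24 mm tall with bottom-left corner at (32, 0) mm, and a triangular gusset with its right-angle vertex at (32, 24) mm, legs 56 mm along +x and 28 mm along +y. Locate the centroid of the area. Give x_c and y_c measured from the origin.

x_c = 55.40 mm, y_c = 31.47 mm

vertical leg: A = 32 × 100 = 3200.00, centroid at (16.00, 50.00).
horizontal leg: A = 130 × 24 = 3120.00, centroid at (97.00, 12.00).
gusset: A = ½·56·28 = 784.00, centroid at (50.67, 33.33).
ΣA = 7104.00 mm²
ΣAx_c = (3200.00)(16.00) + (3120.00)(97.00) + (784.00)(50.67) = 393562.67 mm³
ΣAy_c = (3200.00)(50.00) + (3120.00)(12.00) + (784.00)(33.33) = 223573.33 mm³
x_c = 393562.67 / 7104.00 = 55.40 mm
y_c = 223573.33 / 7104.00 = 31.47 mm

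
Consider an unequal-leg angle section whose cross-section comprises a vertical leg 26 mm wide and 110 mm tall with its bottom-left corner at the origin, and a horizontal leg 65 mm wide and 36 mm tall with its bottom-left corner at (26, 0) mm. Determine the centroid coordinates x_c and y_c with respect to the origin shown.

vertical leg: A = 26 × 110 = 2860.00, centroid at (13.00, 55.00).
horizontal leg: A = 65 × 36 = 2340.00, centroid at (58.50, 18.00).
ΣA = 5200.00 mm²
ΣAx_c = (2860.00)(13.00) + (2340.00)(58.50) = 174070.00 mm³
ΣAy_c = (2860.00)(55.00) + (2340.00)(18.00) = 199420.00 mm³
x_c = 174070.00 / 5200.00 = 33.48 mm
y_c = 199420.00 / 5200.00 = 38.35 mm

x_c = 33.48 mm, y_c = 38.35 mm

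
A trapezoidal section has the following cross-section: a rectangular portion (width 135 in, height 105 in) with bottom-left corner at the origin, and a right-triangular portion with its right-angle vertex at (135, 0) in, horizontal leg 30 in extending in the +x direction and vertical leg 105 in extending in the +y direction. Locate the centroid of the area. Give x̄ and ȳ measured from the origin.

x̄ = 75.25 in, ȳ = 50.75 in

rectangular portion: A = 135 × 105 = 14175.00, centroid at (67.50, 52.50).
triangular portion: A = ½·30·105 = 1575.00, centroid at (145.00, 35.00).
ΣA = 15750.00 in²
ΣAx̄ = (14175.00)(67.50) + (1575.00)(145.00) = 1185187.50 in³
ΣAȳ = (14175.00)(52.50) + (1575.00)(35.00) = 799312.50 in³
x̄ = 1185187.50 / 15750.00 = 75.25 in
ȳ = 799312.50 / 15750.00 = 50.75 in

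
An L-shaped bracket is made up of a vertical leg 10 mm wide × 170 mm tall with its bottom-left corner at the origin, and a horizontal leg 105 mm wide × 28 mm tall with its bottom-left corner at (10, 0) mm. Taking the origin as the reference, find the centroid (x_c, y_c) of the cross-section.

vertical leg: A = 10 × 170 = 1700.00, centroid at (5.00, 85.00).
horizontal leg: A = 105 × 28 = 2940.00, centroid at (62.50, 14.00).
ΣA = 4640.00 mm², ΣAx_c = 192250.00 mm³, ΣAy_c = 185660.00 mm³.
x_c = 192250.00/4640.00 = 41.43 mm; y_c = 185660.00/4640.00 = 40.01 mm.

x_c = 41.43 mm, y_c = 40.01 mm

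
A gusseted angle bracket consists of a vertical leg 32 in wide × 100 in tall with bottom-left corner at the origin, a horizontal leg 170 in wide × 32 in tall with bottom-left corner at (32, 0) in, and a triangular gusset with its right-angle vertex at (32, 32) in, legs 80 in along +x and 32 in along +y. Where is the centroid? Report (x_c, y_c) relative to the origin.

vertical leg: A = 32 × 100 = 3200.00, centroid at (16.00, 50.00).
horizontal leg: A = 170 × 32 = 5440.00, centroid at (117.00, 16.00).
gusset: A = ½·80·32 = 1280.00, centroid at (58.67, 42.67).
ΣA = 9920.00 in²
ΣAx_c = (3200.00)(16.00) + (5440.00)(117.00) + (1280.00)(58.67) = 762773.33 in³
ΣAy_c = (3200.00)(50.00) + (5440.00)(16.00) + (1280.00)(42.67) = 301653.33 in³
x_c = 762773.33 / 9920.00 = 76.89 in
y_c = 301653.33 / 9920.00 = 30.41 in

x_c = 76.89 in, y_c = 30.41 in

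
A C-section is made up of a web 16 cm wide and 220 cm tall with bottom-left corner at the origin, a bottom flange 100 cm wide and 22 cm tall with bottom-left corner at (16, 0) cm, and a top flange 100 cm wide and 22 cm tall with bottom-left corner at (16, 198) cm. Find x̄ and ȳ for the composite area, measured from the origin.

web: A = 16 × 220 = 3520.00, centroid at (8.00, 110.00).
bottom flange: A = 100 × 22 = 2200.00, centroid at (66.00, 11.00).
top flange: A = 100 × 22 = 2200.00, centroid at (66.00, 209.00).
ΣA = 7920.00 cm², ΣAx̄ = 318560.00 cm³, ΣAȳ = 871200.00 cm³.
x̄ = 318560.00/7920.00 = 40.22 cm; ȳ = 871200.00/7920.00 = 110.00 cm.

x̄ = 40.22 cm, ȳ = 110.00 cm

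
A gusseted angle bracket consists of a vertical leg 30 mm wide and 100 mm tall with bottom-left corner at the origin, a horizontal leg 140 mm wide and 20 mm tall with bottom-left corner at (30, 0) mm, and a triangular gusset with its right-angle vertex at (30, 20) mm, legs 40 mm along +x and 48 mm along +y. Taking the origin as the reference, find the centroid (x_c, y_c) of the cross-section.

x_c = 54.23 mm, y_c = 31.44 mm

Part | A | x̄ᵢ | ȳᵢ | A·x̄ᵢ | A·ȳᵢ
vertical leg | 3000.00 | 15.00 | 50.00 | 45000.00 | 150000.00
horizontal leg | 2800.00 | 100.00 | 10.00 | 280000.00 | 28000.00
gusset | 960.00 | 43.33 | 36.00 | 41600.00 | 34560.00
Σ | 6760.00 |  |  | 366600.00 | 212560.00
x_c = 366600.00 / 6760.00 = 54.23 mm
y_c = 212560.00 / 6760.00 = 31.44 mm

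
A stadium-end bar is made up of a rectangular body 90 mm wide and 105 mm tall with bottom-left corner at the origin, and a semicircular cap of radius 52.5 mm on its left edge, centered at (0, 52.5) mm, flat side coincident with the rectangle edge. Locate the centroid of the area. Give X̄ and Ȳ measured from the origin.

Part | A | x̄ᵢ | ȳᵢ | A·x̄ᵢ | A·ȳᵢ
rectangular body | 9450.00 | 45.00 | 52.50 | 425250.00 | 496125.00
semicircular end | 4329.51 | -22.28 | 52.50 | -96468.75 | 227299.14
Σ | 13779.51 |  |  | 328781.25 | 723424.14
X̄ = 328781.25 / 13779.51 = 23.86 mm
Ȳ = 723424.14 / 13779.51 = 52.50 mm

X̄ = 23.86 mm, Ȳ = 52.50 mm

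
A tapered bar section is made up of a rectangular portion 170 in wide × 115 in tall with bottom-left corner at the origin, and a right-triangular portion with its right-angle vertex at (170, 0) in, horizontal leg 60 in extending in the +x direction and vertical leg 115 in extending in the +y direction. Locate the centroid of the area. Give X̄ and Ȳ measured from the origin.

X̄ = 100.75 in, Ȳ = 54.62 in

rectangular portion: A = 170 × 115 = 19550.00, centroid at (85.00, 57.50).
triangular portion: A = ½·60·115 = 3450.00, centroid at (190.00, 38.33).
ΣA = 23000.00 in², ΣAX̄ = 2317250.00 in³, ΣAȲ = 1256375.00 in³.
X̄ = 2317250.00/23000.00 = 100.75 in; Ȳ = 1256375.00/23000.00 = 54.62 in.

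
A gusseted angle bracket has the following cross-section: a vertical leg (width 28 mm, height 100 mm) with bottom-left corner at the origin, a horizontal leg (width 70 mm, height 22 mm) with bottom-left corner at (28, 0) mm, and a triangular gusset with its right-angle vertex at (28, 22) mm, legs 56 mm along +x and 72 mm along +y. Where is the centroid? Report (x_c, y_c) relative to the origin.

x_c = 36.23 mm, y_c = 39.28 mm

vertical leg: A = 28 × 100 = 2800.00, centroid at (14.00, 50.00).
horizontal leg: A = 70 × 22 = 1540.00, centroid at (63.00, 11.00).
gusset: A = ½·56·72 = 2016.00, centroid at (46.67, 46.00).
ΣA = 6356.00 mm², ΣAx_c = 230300.00 mm³, ΣAy_c = 249676.00 mm³.
x_c = 230300.00/6356.00 = 36.23 mm; y_c = 249676.00/6356.00 = 39.28 mm.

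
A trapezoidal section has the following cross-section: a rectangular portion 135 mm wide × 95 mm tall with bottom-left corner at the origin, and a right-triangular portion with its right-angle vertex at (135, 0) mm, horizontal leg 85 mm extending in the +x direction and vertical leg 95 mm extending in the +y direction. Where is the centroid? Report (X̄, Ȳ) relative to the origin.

Part | A | x̄ᵢ | ȳᵢ | A·x̄ᵢ | A·ȳᵢ
rectangular portion | 12825.00 | 67.50 | 47.50 | 865687.50 | 609187.50
triangular portion | 4037.50 | 163.33 | 31.67 | 659458.33 | 127854.17
Σ | 16862.50 |  |  | 1525145.83 | 737041.67
X̄ = 1525145.83 / 16862.50 = 90.45 mm
Ȳ = 737041.67 / 16862.50 = 43.71 mm

X̄ = 90.45 mm, Ȳ = 43.71 mm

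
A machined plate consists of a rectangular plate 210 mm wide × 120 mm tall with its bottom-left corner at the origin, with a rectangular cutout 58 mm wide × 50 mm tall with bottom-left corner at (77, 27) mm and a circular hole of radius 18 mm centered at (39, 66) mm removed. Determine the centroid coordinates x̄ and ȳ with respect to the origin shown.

x̄ = 108.02 mm, ȳ = 60.80 mm

plate: A = 210 × 120 = 25200.00, centroid at (105.00, 60.00).
hole 1: A = −(58 × 50) = -2900.00, centroid at (106.00, 52.00).
hole 2: A = −π·18² = -1017.88, centroid at (39.00, 66.00).
ΣA = 21282.12 mm²
ΣAx̄ = (25200.00)(105.00) + (-2900.00)(106.00) + (-1017.88)(39.00) = 2298902.84 mm³
ΣAȳ = (25200.00)(60.00) + (-2900.00)(52.00) + (-1017.88)(66.00) = 1294020.18 mm³
x̄ = 2298902.84 / 21282.12 = 108.02 mm
ȳ = 1294020.18 / 21282.12 = 60.80 mm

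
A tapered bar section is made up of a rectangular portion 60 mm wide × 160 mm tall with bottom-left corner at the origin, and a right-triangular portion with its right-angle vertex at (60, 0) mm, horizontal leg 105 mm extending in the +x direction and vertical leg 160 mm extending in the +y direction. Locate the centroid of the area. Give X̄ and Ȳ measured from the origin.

X̄ = 60.33 mm, Ȳ = 67.56 mm

rectangular portion: A = 60 × 160 = 9600.00, centroid at (30.00, 80.00).
triangular portion: A = ½·105·160 = 8400.00, centroid at (95.00, 53.33).
ΣA = 18000.00 mm², ΣAX̄ = 1086000.00 mm³, ΣAȲ = 1216000.00 mm³.
X̄ = 1086000.00/18000.00 = 60.33 mm; Ȳ = 1216000.00/18000.00 = 67.56 mm.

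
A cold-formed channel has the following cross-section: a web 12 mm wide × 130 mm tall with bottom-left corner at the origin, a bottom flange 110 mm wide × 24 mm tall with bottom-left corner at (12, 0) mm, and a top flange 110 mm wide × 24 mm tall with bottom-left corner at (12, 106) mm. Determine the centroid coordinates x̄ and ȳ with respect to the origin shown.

Part | A | x̄ᵢ | ȳᵢ | A·x̄ᵢ | A·ȳᵢ
web | 1560.00 | 6.00 | 65.00 | 9360.00 | 101400.00
bottom flange | 2640.00 | 67.00 | 12.00 | 176880.00 | 31680.00
top flange | 2640.00 | 67.00 | 118.00 | 176880.00 | 311520.00
Σ | 6840.00 |  |  | 363120.00 | 444600.00
x̄ = 363120.00 / 6840.00 = 53.09 mm
ȳ = 444600.00 / 6840.00 = 65.00 mm

x̄ = 53.09 mm, ȳ = 65.00 mm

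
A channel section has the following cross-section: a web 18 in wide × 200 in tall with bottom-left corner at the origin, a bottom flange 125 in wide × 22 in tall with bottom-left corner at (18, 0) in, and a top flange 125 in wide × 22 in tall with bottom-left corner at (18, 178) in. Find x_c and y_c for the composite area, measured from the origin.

x_c = 52.21 in, y_c = 100.00 in

Part | A | x̄ᵢ | ȳᵢ | A·x̄ᵢ | A·ȳᵢ
web | 3600.00 | 9.00 | 100.00 | 32400.00 | 360000.00
bottom flange | 2750.00 | 80.50 | 11.00 | 221375.00 | 30250.00
top flange | 2750.00 | 80.50 | 189.00 | 221375.00 | 519750.00
Σ | 9100.00 |  |  | 475150.00 | 910000.00
x_c = 475150.00 / 9100.00 = 52.21 in
y_c = 910000.00 / 9100.00 = 100.00 in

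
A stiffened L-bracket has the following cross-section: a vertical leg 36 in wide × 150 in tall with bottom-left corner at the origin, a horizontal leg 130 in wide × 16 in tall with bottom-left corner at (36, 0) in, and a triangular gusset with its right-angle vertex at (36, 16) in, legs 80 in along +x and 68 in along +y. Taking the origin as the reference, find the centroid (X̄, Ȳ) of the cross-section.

X̄ = 46.84 in, Ȳ = 51.65 in

vertical leg: A = 36 × 150 = 5400.00, centroid at (18.00, 75.00).
horizontal leg: A = 130 × 16 = 2080.00, centroid at (101.00, 8.00).
gusset: A = ½·80·68 = 2720.00, centroid at (62.67, 38.67).
ΣA = 10200.00 in²
ΣAX̄ = (5400.00)(18.00) + (2080.00)(101.00) + (2720.00)(62.67) = 477733.33 in³
ΣAȲ = (5400.00)(75.00) + (2080.00)(8.00) + (2720.00)(38.67) = 526813.33 in³
X̄ = 477733.33 / 10200.00 = 46.84 in
Ȳ = 526813.33 / 10200.00 = 51.65 in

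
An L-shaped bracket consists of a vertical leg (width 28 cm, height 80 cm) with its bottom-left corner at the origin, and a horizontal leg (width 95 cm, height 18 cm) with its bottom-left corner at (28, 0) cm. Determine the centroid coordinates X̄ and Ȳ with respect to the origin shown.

X̄ = 40.62 cm, Ȳ = 26.58 cm

Part | A | x̄ᵢ | ȳᵢ | A·x̄ᵢ | A·ȳᵢ
vertical leg | 2240.00 | 14.00 | 40.00 | 31360.00 | 89600.00
horizontal leg | 1710.00 | 75.50 | 9.00 | 129105.00 | 15390.00
Σ | 3950.00 |  |  | 160465.00 | 104990.00
X̄ = 160465.00 / 3950.00 = 40.62 cm
Ȳ = 104990.00 / 3950.00 = 26.58 cm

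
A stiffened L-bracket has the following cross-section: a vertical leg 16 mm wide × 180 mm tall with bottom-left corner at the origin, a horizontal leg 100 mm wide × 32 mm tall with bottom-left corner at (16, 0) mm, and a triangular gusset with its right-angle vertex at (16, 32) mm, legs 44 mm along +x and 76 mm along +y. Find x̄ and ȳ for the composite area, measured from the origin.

x̄ = 36.83 mm, ȳ = 52.41 mm

Part | A | x̄ᵢ | ȳᵢ | A·x̄ᵢ | A·ȳᵢ
vertical leg | 2880.00 | 8.00 | 90.00 | 23040.00 | 259200.00
horizontal leg | 3200.00 | 66.00 | 16.00 | 211200.00 | 51200.00
gusset | 1672.00 | 30.67 | 57.33 | 51274.67 | 95861.33
Σ | 7752.00 |  |  | 285514.67 | 406261.33
x̄ = 285514.67 / 7752.00 = 36.83 mm
ȳ = 406261.33 / 7752.00 = 52.41 mm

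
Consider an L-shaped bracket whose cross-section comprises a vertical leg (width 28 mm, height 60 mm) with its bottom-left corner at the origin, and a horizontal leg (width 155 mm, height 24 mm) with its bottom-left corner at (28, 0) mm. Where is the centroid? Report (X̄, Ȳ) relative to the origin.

X̄ = 77.03 mm, Ȳ = 17.60 mm

vertical leg: A = 28 × 60 = 1680.00, centroid at (14.00, 30.00).
horizontal leg: A = 155 × 24 = 3720.00, centroid at (105.50, 12.00).
ΣA = 5400.00 mm², ΣAX̄ = 415980.00 mm³, ΣAȲ = 95040.00 mm³.
X̄ = 415980.00/5400.00 = 77.03 mm; Ȳ = 95040.00/5400.00 = 17.60 mm.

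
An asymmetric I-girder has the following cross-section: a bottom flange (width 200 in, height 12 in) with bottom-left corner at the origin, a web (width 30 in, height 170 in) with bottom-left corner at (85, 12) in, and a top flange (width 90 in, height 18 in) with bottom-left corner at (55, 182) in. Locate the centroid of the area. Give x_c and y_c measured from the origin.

x_c = 100.00 in, y_c = 89.75 in

bottom flange: A = 200 × 12 = 2400.00, centroid at (100.00, 6.00).
web: A = 30 × 170 = 5100.00, centroid at (100.00, 97.00).
top flange: A = 90 × 18 = 1620.00, centroid at (100.00, 191.00).
ΣA = 9120.00 in²
ΣAx_c = (2400.00)(100.00) + (5100.00)(100.00) + (1620.00)(100.00) = 912000.00 in³
ΣAy_c = (2400.00)(6.00) + (5100.00)(97.00) + (1620.00)(191.00) = 818520.00 in³
x_c = 912000.00 / 9120.00 = 100.00 in
y_c = 818520.00 / 9120.00 = 89.75 in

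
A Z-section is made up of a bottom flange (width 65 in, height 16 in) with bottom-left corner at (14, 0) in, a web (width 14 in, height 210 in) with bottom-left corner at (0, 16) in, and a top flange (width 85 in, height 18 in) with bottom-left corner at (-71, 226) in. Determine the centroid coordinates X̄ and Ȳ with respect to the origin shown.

Part | A | x̄ᵢ | ȳᵢ | A·x̄ᵢ | A·ȳᵢ
bottom flange | 1040.00 | 46.50 | 8.00 | 48360.00 | 8320.00
web | 2940.00 | 7.00 | 121.00 | 20580.00 | 355740.00
top flange | 1530.00 | -28.50 | 235.00 | -43605.00 | 359550.00
Σ | 5510.00 |  |  | 25335.00 | 723610.00
X̄ = 25335.00 / 5510.00 = 4.60 in
Ȳ = 723610.00 / 5510.00 = 131.33 in

X̄ = 4.60 in, Ȳ = 131.33 in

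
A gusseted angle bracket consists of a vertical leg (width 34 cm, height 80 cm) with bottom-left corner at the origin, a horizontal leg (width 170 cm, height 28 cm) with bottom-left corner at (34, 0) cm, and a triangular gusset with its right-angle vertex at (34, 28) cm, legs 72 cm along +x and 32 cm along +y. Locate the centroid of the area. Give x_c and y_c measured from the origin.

x_c = 78.72 cm, y_c = 25.48 cm

vertical leg: A = 34 × 80 = 2720.00, centroid at (17.00, 40.00).
horizontal leg: A = 170 × 28 = 4760.00, centroid at (119.00, 14.00).
gusset: A = ½·72·32 = 1152.00, centroid at (58.00, 38.67).
ΣA = 8632.00 cm²
ΣAx_c = (2720.00)(17.00) + (4760.00)(119.00) + (1152.00)(58.00) = 679496.00 cm³
ΣAy_c = (2720.00)(40.00) + (4760.00)(14.00) + (1152.00)(38.67) = 219984.00 cm³
x_c = 679496.00 / 8632.00 = 78.72 cm
y_c = 219984.00 / 8632.00 = 25.48 cm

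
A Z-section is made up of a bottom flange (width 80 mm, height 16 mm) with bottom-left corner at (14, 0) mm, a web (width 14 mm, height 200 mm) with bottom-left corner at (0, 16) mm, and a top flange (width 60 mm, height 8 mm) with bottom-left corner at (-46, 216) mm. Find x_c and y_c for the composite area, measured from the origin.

x_c = 17.77 mm, y_c = 96.63 mm

Part | A | x̄ᵢ | ȳᵢ | A·x̄ᵢ | A·ȳᵢ
bottom flange | 1280.00 | 54.00 | 8.00 | 69120.00 | 10240.00
web | 2800.00 | 7.00 | 116.00 | 19600.00 | 324800.00
top flange | 480.00 | -16.00 | 220.00 | -7680.00 | 105600.00
Σ | 4560.00 |  |  | 81040.00 | 440640.00
x_c = 81040.00 / 4560.00 = 17.77 mm
y_c = 440640.00 / 4560.00 = 96.63 mm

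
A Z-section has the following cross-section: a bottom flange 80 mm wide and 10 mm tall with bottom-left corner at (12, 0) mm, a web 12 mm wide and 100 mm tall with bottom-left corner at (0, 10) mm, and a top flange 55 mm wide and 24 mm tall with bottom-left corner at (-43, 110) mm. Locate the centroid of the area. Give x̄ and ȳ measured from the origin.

x̄ = 8.54 mm, ȳ = 71.40 mm

Part | A | x̄ᵢ | ȳᵢ | A·x̄ᵢ | A·ȳᵢ
bottom flange | 800.00 | 52.00 | 5.00 | 41600.00 | 4000.00
web | 1200.00 | 6.00 | 60.00 | 7200.00 | 72000.00
top flange | 1320.00 | -15.50 | 122.00 | -20460.00 | 161040.00
Σ | 3320.00 |  |  | 28340.00 | 237040.00
x̄ = 28340.00 / 3320.00 = 8.54 mm
ȳ = 237040.00 / 3320.00 = 71.40 mm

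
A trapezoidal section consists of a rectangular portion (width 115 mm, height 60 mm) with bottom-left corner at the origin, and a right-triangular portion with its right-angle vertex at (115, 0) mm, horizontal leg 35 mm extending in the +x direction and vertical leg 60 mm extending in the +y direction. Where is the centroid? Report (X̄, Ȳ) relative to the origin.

X̄ = 66.64 mm, Ȳ = 28.68 mm

rectangular portion: A = 115 × 60 = 6900.00, centroid at (57.50, 30.00).
triangular portion: A = ½·35·60 = 1050.00, centroid at (126.67, 20.00).
ΣA = 7950.00 mm², ΣAX̄ = 529750.00 mm³, ΣAȲ = 228000.00 mm³.
X̄ = 529750.00/7950.00 = 66.64 mm; Ȳ = 228000.00/7950.00 = 28.68 mm.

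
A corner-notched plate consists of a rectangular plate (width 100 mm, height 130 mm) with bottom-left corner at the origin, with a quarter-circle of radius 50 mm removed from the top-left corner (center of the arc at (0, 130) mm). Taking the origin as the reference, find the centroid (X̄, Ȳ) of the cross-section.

X̄ = 55.12 mm, Ȳ = 57.21 mm

Part | A | x̄ᵢ | ȳᵢ | A·x̄ᵢ | A·ȳᵢ
plate | 13000.00 | 50.00 | 65.00 | 650000.00 | 845000.00
removed quarter-circle | -1963.50 | 21.22 | 108.78 | -41666.67 | -213587.74
Σ | 11036.50 |  |  | 608333.33 | 631412.26
X̄ = 608333.33 / 11036.50 = 55.12 mm
Ȳ = 631412.26 / 11036.50 = 57.21 mm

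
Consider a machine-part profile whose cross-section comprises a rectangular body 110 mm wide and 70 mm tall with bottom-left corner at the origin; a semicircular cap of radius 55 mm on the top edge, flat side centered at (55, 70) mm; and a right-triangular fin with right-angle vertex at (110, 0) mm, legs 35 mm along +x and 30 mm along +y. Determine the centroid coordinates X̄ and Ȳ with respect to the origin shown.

X̄ = 57.70 mm, Ȳ = 55.35 mm

rectangular body: A = 110 × 70 = 7700.00, centroid at (55.00, 35.00).
semicircular top: A = ½π·55² = 4751.66, centroid at (55.00, 93.34).
triangular fin: A = ½·35·30 = 525.00, centroid at (121.67, 10.00).
ΣA = 12976.66 mm², ΣAX̄ = 748716.24 mm³, ΣAȲ = 718282.79 mm³.
X̄ = 748716.24/12976.66 = 57.70 mm; Ȳ = 718282.79/12976.66 = 55.35 mm.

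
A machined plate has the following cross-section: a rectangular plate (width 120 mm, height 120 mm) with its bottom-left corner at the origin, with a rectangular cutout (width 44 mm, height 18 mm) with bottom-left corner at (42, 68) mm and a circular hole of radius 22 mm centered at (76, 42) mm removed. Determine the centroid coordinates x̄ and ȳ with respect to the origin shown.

x̄ = 57.73 mm, ȳ = 61.15 mm

plate: A = 120 × 120 = 14400.00, centroid at (60.00, 60.00).
hole 1: A = −(44 × 18) = -792.00, centroid at (64.00, 77.00).
hole 2: A = −π·22² = -1520.53, centroid at (76.00, 42.00).
ΣA = 12087.47 mm²
ΣAx̄ = (14400.00)(60.00) + (-792.00)(64.00) + (-1520.53)(76.00) = 697751.66 mm³
ΣAȳ = (14400.00)(60.00) + (-792.00)(77.00) + (-1520.53)(42.00) = 739153.70 mm³
x̄ = 697751.66 / 12087.47 = 57.73 mm
ȳ = 739153.70 / 12087.47 = 61.15 mm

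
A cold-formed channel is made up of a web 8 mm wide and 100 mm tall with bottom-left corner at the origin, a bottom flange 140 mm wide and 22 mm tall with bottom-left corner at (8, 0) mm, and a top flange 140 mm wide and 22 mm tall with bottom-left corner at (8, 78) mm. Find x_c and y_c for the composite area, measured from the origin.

web: A = 8 × 100 = 800.00, centroid at (4.00, 50.00).
bottom flange: A = 140 × 22 = 3080.00, centroid at (78.00, 11.00).
top flange: A = 140 × 22 = 3080.00, centroid at (78.00, 89.00).
ΣA = 6960.00 mm², ΣAx_c = 483680.00 mm³, ΣAy_c = 348000.00 mm³.
x_c = 483680.00/6960.00 = 69.49 mm; y_c = 348000.00/6960.00 = 50.00 mm.

x_c = 69.49 mm, y_c = 50.00 mm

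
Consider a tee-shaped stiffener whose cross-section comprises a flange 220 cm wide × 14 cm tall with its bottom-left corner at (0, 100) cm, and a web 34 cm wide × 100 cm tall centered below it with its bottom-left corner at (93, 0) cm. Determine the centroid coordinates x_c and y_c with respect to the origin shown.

x_c = 110.00 cm, y_c = 77.09 cm

web: A = 34 × 100 = 3400.00, centroid at (110.00, 50.00).
flange: A = 220 × 14 = 3080.00, centroid at (110.00, 107.00).
ΣA = 6480.00 cm²
ΣAx_c = (3400.00)(110.00) + (3080.00)(110.00) = 712800.00 cm³
ΣAy_c = (3400.00)(50.00) + (3080.00)(107.00) = 499560.00 cm³
x_c = 712800.00 / 6480.00 = 110.00 cm
y_c = 499560.00 / 6480.00 = 77.09 cm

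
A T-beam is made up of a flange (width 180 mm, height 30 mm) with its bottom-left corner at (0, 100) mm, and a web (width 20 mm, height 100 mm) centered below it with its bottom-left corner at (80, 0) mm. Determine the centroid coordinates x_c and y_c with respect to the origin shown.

Part | A | x̄ᵢ | ȳᵢ | A·x̄ᵢ | A·ȳᵢ
web | 2000.00 | 90.00 | 50.00 | 180000.00 | 100000.00
flange | 5400.00 | 90.00 | 115.00 | 486000.00 | 621000.00
Σ | 7400.00 |  |  | 666000.00 | 721000.00
x_c = 666000.00 / 7400.00 = 90.00 mm
y_c = 721000.00 / 7400.00 = 97.43 mm

x_c = 90.00 mm, y_c = 97.43 mm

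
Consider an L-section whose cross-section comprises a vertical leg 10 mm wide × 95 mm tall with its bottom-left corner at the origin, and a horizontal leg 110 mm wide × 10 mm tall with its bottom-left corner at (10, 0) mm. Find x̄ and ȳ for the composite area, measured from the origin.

x̄ = 37.20 mm, ȳ = 24.70 mm

Part | A | x̄ᵢ | ȳᵢ | A·x̄ᵢ | A·ȳᵢ
vertical leg | 950.00 | 5.00 | 47.50 | 4750.00 | 45125.00
horizontal leg | 1100.00 | 65.00 | 5.00 | 71500.00 | 5500.00
Σ | 2050.00 |  |  | 76250.00 | 50625.00
x̄ = 76250.00 / 2050.00 = 37.20 mm
ȳ = 50625.00 / 2050.00 = 24.70 mm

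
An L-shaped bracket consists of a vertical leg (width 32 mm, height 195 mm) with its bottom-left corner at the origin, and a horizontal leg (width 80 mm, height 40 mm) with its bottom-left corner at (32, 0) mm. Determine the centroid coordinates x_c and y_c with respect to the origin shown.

Part | A | x̄ᵢ | ȳᵢ | A·x̄ᵢ | A·ȳᵢ
vertical leg | 6240.00 | 16.00 | 97.50 | 99840.00 | 608400.00
horizontal leg | 3200.00 | 72.00 | 20.00 | 230400.00 | 64000.00
Σ | 9440.00 |  |  | 330240.00 | 672400.00
x_c = 330240.00 / 9440.00 = 34.98 mm
y_c = 672400.00 / 9440.00 = 71.23 mm

x_c = 34.98 mm, y_c = 71.23 mm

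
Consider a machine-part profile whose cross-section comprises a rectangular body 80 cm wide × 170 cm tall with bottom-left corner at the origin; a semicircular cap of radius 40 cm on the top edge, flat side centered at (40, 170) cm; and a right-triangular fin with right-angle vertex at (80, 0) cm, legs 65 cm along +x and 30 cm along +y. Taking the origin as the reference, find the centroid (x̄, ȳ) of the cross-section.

x̄ = 43.52 cm, ȳ = 95.72 cm

Part | A | x̄ᵢ | ȳᵢ | A·x̄ᵢ | A·ȳᵢ
rectangular body | 13600.00 | 40.00 | 85.00 | 544000.00 | 1156000.00
semicircular top | 2513.27 | 40.00 | 186.98 | 100530.96 | 469923.27
triangular fin | 975.00 | 101.67 | 10.00 | 99125.00 | 9750.00
Σ | 17088.27 |  |  | 743655.96 | 1635673.27
x̄ = 743655.96 / 17088.27 = 43.52 cm
ȳ = 1635673.27 / 17088.27 = 95.72 cm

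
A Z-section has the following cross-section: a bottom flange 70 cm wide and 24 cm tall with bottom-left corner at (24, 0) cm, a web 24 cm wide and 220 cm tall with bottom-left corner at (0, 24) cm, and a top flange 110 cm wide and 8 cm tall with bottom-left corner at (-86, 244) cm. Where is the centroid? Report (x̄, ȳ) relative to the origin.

bottom flange: A = 70 × 24 = 1680.00, centroid at (59.00, 12.00).
web: A = 24 × 220 = 5280.00, centroid at (12.00, 134.00).
top flange: A = 110 × 8 = 880.00, centroid at (-31.00, 248.00).
ΣA = 7840.00 cm²
ΣAx̄ = (1680.00)(59.00) + (5280.00)(12.00) + (880.00)(-31.00) = 135200.00 cm³
ΣAȳ = (1680.00)(12.00) + (5280.00)(134.00) + (880.00)(248.00) = 945920.00 cm³
x̄ = 135200.00 / 7840.00 = 17.24 cm
ȳ = 945920.00 / 7840.00 = 120.65 cm

x̄ = 17.24 cm, ȳ = 120.65 cm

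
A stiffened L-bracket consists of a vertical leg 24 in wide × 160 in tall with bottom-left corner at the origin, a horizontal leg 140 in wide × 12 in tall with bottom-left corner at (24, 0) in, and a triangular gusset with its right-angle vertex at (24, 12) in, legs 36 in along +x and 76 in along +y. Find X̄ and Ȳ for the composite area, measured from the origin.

vertical leg: A = 24 × 160 = 3840.00, centroid at (12.00, 80.00).
horizontal leg: A = 140 × 12 = 1680.00, centroid at (94.00, 6.00).
gusset: A = ½·36·76 = 1368.00, centroid at (36.00, 37.33).
ΣA = 6888.00 in², ΣAX̄ = 253248.00 in³, ΣAȲ = 368352.00 in³.
X̄ = 253248.00/6888.00 = 36.77 in; Ȳ = 368352.00/6888.00 = 53.48 in.

X̄ = 36.77 in, Ȳ = 53.48 in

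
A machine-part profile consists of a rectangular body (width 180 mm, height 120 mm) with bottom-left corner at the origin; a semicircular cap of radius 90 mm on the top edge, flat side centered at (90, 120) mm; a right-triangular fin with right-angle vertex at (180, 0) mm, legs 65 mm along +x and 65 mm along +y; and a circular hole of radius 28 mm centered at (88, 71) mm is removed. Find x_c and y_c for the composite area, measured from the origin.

rectangular body: A = 180 × 120 = 21600.00, centroid at (90.00, 60.00).
semicircular top: A = ½π·90² = 12723.45, centroid at (90.00, 158.20).
triangular fin: A = ½·65·65 = 2112.50, centroid at (201.67, 21.67).
hole: A = −π·28² = -2463.01, centroid at (88.00, 71.00).
ΣA = 33972.94 mm²
ΣAx_c = (21600.00)(90.00) + (12723.45)(90.00) + (2112.50)(201.67) + (-2463.01)(88.00) = 3298386.60 mm³
ΣAy_c = (21600.00)(60.00) + (12723.45)(158.20) + (2112.50)(21.67) + (-2463.01)(71.00) = 3179711.25 mm³
x_c = 3298386.60 / 33972.94 = 97.09 mm
y_c = 3179711.25 / 33972.94 = 93.60 mm

x_c = 97.09 mm, y_c = 93.60 mm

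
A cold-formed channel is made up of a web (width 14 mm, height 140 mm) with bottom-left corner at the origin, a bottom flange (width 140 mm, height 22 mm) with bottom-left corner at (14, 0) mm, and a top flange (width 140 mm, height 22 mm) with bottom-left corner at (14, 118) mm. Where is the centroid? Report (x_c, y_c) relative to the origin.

x_c = 65.41 mm, y_c = 70.00 mm

Part | A | x̄ᵢ | ȳᵢ | A·x̄ᵢ | A·ȳᵢ
web | 1960.00 | 7.00 | 70.00 | 13720.00 | 137200.00
bottom flange | 3080.00 | 84.00 | 11.00 | 258720.00 | 33880.00
top flange | 3080.00 | 84.00 | 129.00 | 258720.00 | 397320.00
Σ | 8120.00 |  |  | 531160.00 | 568400.00
x_c = 531160.00 / 8120.00 = 65.41 mm
y_c = 568400.00 / 8120.00 = 70.00 mm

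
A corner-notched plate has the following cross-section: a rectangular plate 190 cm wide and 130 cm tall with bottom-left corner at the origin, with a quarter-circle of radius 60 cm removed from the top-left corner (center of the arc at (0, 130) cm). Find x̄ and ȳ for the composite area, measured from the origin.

x̄ = 103.99 cm, ȳ = 59.89 cm

plate: A = 190 × 130 = 24700.00, centroid at (95.00, 65.00).
removed quarter-circle: A = −¼π·60² = -2827.43, centroid at (25.46, 104.54).
ΣA = 21872.57 cm²
ΣAx̄ = (24700.00)(95.00) + (-2827.43)(25.46) = 2274500.00 cm³
ΣAȳ = (24700.00)(65.00) + (-2827.43)(104.54) = 1309933.66 cm³
x̄ = 2274500.00 / 21872.57 = 103.99 cm
ȳ = 1309933.66 / 21872.57 = 59.89 cm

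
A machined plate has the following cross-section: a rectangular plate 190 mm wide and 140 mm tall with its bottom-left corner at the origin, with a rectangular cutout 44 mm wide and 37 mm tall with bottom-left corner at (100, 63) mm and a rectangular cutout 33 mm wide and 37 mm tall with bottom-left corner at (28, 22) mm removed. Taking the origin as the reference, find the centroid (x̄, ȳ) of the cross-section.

x̄ = 95.75 mm, ȳ = 70.73 mm

Part | A | x̄ᵢ | ȳᵢ | A·x̄ᵢ | A·ȳᵢ
plate | 26600.00 | 95.00 | 70.00 | 2527000.00 | 1862000.00
hole 1 | -1628.00 | 122.00 | 81.50 | -198616.00 | -132682.00
hole 2 | -1221.00 | 44.50 | 40.50 | -54334.50 | -49450.50
Σ | 23751.00 |  |  | 2274049.50 | 1679867.50
x̄ = 2274049.50 / 23751.00 = 95.75 mm
ȳ = 1679867.50 / 23751.00 = 70.73 mm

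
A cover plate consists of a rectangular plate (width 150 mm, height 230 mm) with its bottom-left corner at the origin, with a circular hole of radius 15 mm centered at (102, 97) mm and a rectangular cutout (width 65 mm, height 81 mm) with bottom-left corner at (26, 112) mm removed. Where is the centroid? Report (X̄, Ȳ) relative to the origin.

X̄ = 77.38 mm, Ȳ = 108.53 mm

plate: A = 150 × 230 = 34500.00, centroid at (75.00, 115.00).
hole 1: A = −π·15² = -706.86, centroid at (102.00, 97.00).
hole 2: A = −(65 × 81) = -5265.00, centroid at (58.50, 152.50).
ΣA = 28528.14 mm²
ΣAX̄ = (34500.00)(75.00) + (-706.86)(102.00) + (-5265.00)(58.50) = 2207397.95 mm³
ΣAȲ = (34500.00)(115.00) + (-706.86)(97.00) + (-5265.00)(152.50) = 3096022.24 mm³
X̄ = 2207397.95 / 28528.14 = 77.38 mm
Ȳ = 3096022.24 / 28528.14 = 108.53 mm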